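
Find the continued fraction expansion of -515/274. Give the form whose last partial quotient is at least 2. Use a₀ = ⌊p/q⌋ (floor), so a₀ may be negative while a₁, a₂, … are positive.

-515 = -2×274 + 33
274 = 8×33 + 10
33 = 3×10 + 3
10 = 3×3 + 1
3 = 3×1 + 0  (stop)
So -515/274 = [-2; 8, 3, 3, 3].

[-2; 8, 3, 3, 3]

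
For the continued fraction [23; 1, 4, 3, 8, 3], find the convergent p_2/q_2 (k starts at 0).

119/5

Using pₖ = aₖpₖ₋₁ + pₖ₋₂, qₖ = aₖqₖ₋₁ + qₖ₋₂ (with p₋₁=1, p₋₂=0, q₋₁=0, q₋₂=1):
  k=0: a=23, p=23, q=1
  k=1: a=1, p=24, q=1
  k=2: a=4, p=119, q=5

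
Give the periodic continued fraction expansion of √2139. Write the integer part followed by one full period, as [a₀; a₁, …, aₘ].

[46; 4, 92]

a₀ = ⌊√2139⌋ = 46.
With m₀=0, d₀=1 and mₖ₊₁ = dₖaₖ − mₖ, dₖ₊₁ = (n − mₖ₊₁²)/dₖ, aₖ₊₁ = ⌊(a₀+mₖ₊₁)/dₖ₊₁⌋:
  k=1: m=46, d=23, a=4
  k=2: m=46, d=1, a=92
d=1 and a=2a₀=92 at k=2, so the next step gives (m, d) = (46, 23) again — its k=1 value — and the period has length 2.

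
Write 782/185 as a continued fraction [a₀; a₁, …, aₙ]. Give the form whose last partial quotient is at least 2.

[4; 4, 2, 2, 8]

782 = 4×185 + 42
185 = 4×42 + 17
42 = 2×17 + 8
17 = 2×8 + 1
8 = 8×1 + 0  (stop)
So 782/185 = [4; 4, 2, 2, 8].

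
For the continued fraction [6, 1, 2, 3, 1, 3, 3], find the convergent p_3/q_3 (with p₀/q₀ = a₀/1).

67/10

Using pₖ = aₖpₖ₋₁ + pₖ₋₂, qₖ = aₖqₖ₋₁ + qₖ₋₂ (with p₋₁=1, p₋₂=0, q₋₁=0, q₋₂=1):
  k=0: a=6, p=6, q=1
  k=1: a=1, p=7, q=1
  k=2: a=2, p=20, q=3
  k=3: a=3, p=67, q=10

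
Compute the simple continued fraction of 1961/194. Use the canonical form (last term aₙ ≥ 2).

1961 = 10×194 + 21
194 = 9×21 + 5
21 = 4×5 + 1
5 = 5×1 + 0  (stop)
So 1961/194 = [10; 9, 4, 5].

[10; 9, 4, 5]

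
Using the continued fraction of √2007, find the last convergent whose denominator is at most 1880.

√2007 = [44; 1, 3, 1, 88, …] (period length 4).
Convergents:
  p_0/q_0 = 44/1
  p_1/q_1 = 45/1
  p_2/q_2 = 179/4
  p_3/q_3 = 224/5
  p_4/q_4 = 19891/444
  p_5/q_5 = 20115/449
  p_6/q_6 = 80236/1791
  p_7/q_7 = 100351/2240
q_6 = 1791 ≤ 1880 < 2240 = q_7, so the answer is 80236/1791.

80236/1791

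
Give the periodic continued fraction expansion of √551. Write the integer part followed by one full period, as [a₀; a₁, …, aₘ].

a₀ = ⌊√551⌋ = 23.
With m₀=0, d₀=1 and mₖ₊₁ = dₖaₖ − mₖ, dₖ₊₁ = (n − mₖ₊₁²)/dₖ, aₖ₊₁ = ⌊(a₀+mₖ₊₁)/dₖ₊₁⌋:
  k=1: m=23, d=22, a=2
  k=2: m=21, d=5, a=8
  k=3: m=19, d=38, a=1
  k=4: m=19, d=5, a=8
  k=5: m=21, d=22, a=2
  k=6: m=23, d=1, a=46
d=1 and a=2a₀=46 at k=6, so the next step gives (m, d) = (23, 22) again — its k=1 value — and the period has length 6.

[23; 2, 8, 1, 8, 2, 46]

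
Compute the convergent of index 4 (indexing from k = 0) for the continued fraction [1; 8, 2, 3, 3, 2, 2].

Using pₖ = aₖpₖ₋₁ + pₖ₋₂, qₖ = aₖqₖ₋₁ + qₖ₋₂ (with p₋₁=1, p₋₂=0, q₋₁=0, q₋₂=1):
  k=0: a=1, p=1, q=1
  k=1: a=8, p=9, q=8
  k=2: a=2, p=19, q=17
  k=3: a=3, p=66, q=59
  k=4: a=3, p=217, q=194

217/194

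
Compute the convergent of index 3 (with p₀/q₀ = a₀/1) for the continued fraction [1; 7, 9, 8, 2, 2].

Using pₖ = aₖpₖ₋₁ + pₖ₋₂, qₖ = aₖqₖ₋₁ + qₖ₋₂ (with p₋₁=1, p₋₂=0, q₋₁=0, q₋₂=1):
  k=0: a=1, p=1, q=1
  k=1: a=7, p=8, q=7
  k=2: a=9, p=73, q=64
  k=3: a=8, p=592, q=519

592/519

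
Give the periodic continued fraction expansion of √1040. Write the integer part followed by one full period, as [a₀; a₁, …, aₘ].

[32; 4, 64]

a₀ = ⌊√1040⌋ = 32.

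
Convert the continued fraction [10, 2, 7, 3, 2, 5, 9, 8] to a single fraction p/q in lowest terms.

461509/44088

Using pₖ = aₖpₖ₋₁ + pₖ₋₂ and qₖ = aₖqₖ₋₁ + qₖ₋₂:
  k=0: a=10, p=10, q=1
  k=1: a=2, p=21, q=2
  k=2: a=7, p=157, q=15
  k=3: a=3, p=492, q=47
  k=4: a=2, p=1141, q=109
  k=5: a=5, p=6197, q=592
  k=6: a=9, p=56914, q=5437
  k=7: a=8, p=461509, q=44088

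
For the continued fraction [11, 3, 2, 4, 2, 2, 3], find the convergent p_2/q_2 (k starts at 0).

79/7

Using pₖ = aₖpₖ₋₁ + pₖ₋₂, qₖ = aₖqₖ₋₁ + qₖ₋₂ (with p₋₁=1, p₋₂=0, q₋₁=0, q₋₂=1):
  k=0: a=11, p=11, q=1
  k=1: a=3, p=34, q=3
  k=2: a=2, p=79, q=7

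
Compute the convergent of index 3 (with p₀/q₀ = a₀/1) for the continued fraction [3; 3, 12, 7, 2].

Using pₖ = aₖpₖ₋₁ + pₖ₋₂, qₖ = aₖqₖ₋₁ + qₖ₋₂ (with p₋₁=1, p₋₂=0, q₋₁=0, q₋₂=1):
  k=0: a=3, p=3, q=1
  k=1: a=3, p=10, q=3
  k=2: a=12, p=123, q=37
  k=3: a=7, p=871, q=262

871/262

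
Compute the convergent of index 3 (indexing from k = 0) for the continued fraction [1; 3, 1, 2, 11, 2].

14/11

Using pₖ = aₖpₖ₋₁ + pₖ₋₂, qₖ = aₖqₖ₋₁ + qₖ₋₂ (with p₋₁=1, p₋₂=0, q₋₁=0, q₋₂=1):
  k=0: a=1, p=1, q=1
  k=1: a=3, p=4, q=3
  k=2: a=1, p=5, q=4
  k=3: a=2, p=14, q=11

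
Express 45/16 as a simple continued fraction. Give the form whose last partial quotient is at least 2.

45 = 2*16 + 13
16 = 1*13 + 3
13 = 4*3 + 1
3 = 3*1 + 0  (stop)
So 45/16 = [2; 1, 4, 3].

[2; 1, 4, 3]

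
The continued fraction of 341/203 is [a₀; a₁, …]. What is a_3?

8

341 = 1·203 + 138   →  a_0 = 1
203 = 1·138 + 65   →  a_1 = 1
138 = 2·65 + 8   →  a_2 = 2
65 = 8·8 + 1   →  a_3 = 8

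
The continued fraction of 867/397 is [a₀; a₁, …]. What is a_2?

2

867 = 2·397 + 73   →  a_0 = 2
397 = 5·73 + 32   →  a_1 = 5
73 = 2·32 + 9   →  a_2 = 2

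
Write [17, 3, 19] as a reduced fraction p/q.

1005/58

Using pₖ = aₖpₖ₋₁ + pₖ₋₂ and qₖ = aₖqₖ₋₁ + qₖ₋₂:
  k=0: a=17, p=17, q=1
  k=1: a=3, p=52, q=3
  k=2: a=19, p=1005, q=58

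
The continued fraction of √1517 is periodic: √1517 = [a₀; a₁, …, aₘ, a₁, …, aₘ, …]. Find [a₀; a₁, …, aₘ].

[38; 1, 18, 2, 18, 1, 76]

a₀ = ⌊√1517⌋ = 38.
With m₀=0, d₀=1 and mₖ₊₁ = dₖaₖ − mₖ, dₖ₊₁ = (n − mₖ₊₁²)/dₖ, aₖ₊₁ = ⌊(a₀+mₖ₊₁)/dₖ₊₁⌋:
  k=1: m=38, d=73, a=1
  k=2: m=35, d=4, a=18
  k=3: m=37, d=37, a=2
  k=4: m=37, d=4, a=18
  k=5: m=35, d=73, a=1
  k=6: m=38, d=1, a=76
d=1 and a=2a₀=76 at k=6, so the next step gives (m, d) = (38, 73) again — its k=1 value — and the period has length 6.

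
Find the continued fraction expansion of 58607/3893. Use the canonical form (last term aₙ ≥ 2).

[15; 18, 2, 1, 3, 19]

58607 = 15*3893 + 212
3893 = 18*212 + 77
212 = 2*77 + 58
77 = 1*58 + 19
58 = 3*19 + 1
19 = 19*1 + 0  (stop)
So 58607/3893 = [15; 18, 2, 1, 3, 19].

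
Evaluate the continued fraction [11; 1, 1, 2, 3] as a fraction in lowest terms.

Using pₖ = aₖpₖ₋₁ + pₖ₋₂ and qₖ = aₖqₖ₋₁ + qₖ₋₂:
  k=0: a=11, p=11, q=1
  k=1: a=1, p=12, q=1
  k=2: a=1, p=23, q=2
  k=3: a=2, p=58, q=5
  k=4: a=3, p=197, q=17

197/17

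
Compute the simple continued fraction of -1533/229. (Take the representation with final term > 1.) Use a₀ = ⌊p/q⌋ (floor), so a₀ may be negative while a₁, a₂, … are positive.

-1533 = -7·229 + 70
229 = 3·70 + 19
70 = 3·19 + 13
19 = 1·13 + 6
13 = 2·6 + 1
6 = 6·1 + 0  (stop)
So -1533/229 = [-7; 3, 3, 1, 2, 6].

[-7; 3, 3, 1, 2, 6]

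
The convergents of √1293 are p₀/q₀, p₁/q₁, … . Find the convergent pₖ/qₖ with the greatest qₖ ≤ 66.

863/24

√1293 = [35; 1, 22, 1, 70, …] (period length 4).
Convergents:
  p_0/q_0 = 35/1
  p_1/q_1 = 36/1
  p_2/q_2 = 827/23
  p_3/q_3 = 863/24
  p_4/q_4 = 61237/1703
q_3 = 24 ≤ 66 < 1703 = q_4, so the answer is 863/24.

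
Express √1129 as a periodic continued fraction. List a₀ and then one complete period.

a₀ = ⌊√1129⌋ = 33.
With m₀=0, d₀=1 and mₖ₊₁ = dₖaₖ − mₖ, dₖ₊₁ = (n − mₖ₊₁²)/dₖ, aₖ₊₁ = ⌊(a₀+mₖ₊₁)/dₖ₊₁⌋:
  k=1: m=33, d=40, a=1
  k=2: m=7, d=27, a=1
  k=3: m=20, d=27, a=1
  k=4: m=7, d=40, a=1
  k=5: m=33, d=1, a=66
d=1 and a=2a₀=66 at k=5, so the next step gives (m, d) = (33, 40) again — its k=1 value — and the period has length 5.

[33; 1, 1, 1, 1, 66]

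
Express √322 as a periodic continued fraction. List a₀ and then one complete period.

a₀ = ⌊√322⌋ = 17.
With m₀=0, d₀=1 and mₖ₊₁ = dₖaₖ − mₖ, dₖ₊₁ = (n − mₖ₊₁²)/dₖ, aₖ₊₁ = ⌊(a₀+mₖ₊₁)/dₖ₊₁⌋:
  k=1: m=17, d=33, a=1
  k=2: m=16, d=2, a=16
  k=3: m=16, d=33, a=1
  k=4: m=17, d=1, a=34
d=1 and a=2a₀=34 at k=4, so the next step gives (m, d) = (17, 33) again — its k=1 value — and the period has length 4.

[17; 1, 16, 1, 34]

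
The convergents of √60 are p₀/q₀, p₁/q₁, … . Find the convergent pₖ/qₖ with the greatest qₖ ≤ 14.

√60 = [7; 1, 2, 1, 14, …] (period length 4).
Convergents:
  p_0/q_0 = 7/1
  p_1/q_1 = 8/1
  p_2/q_2 = 23/3
  p_3/q_3 = 31/4
  p_4/q_4 = 457/59
q_3 = 4 ≤ 14 < 59 = q_4, so the answer is 31/4.

31/4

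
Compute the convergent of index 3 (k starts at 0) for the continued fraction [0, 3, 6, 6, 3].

Using pₖ = aₖpₖ₋₁ + pₖ₋₂, qₖ = aₖqₖ₋₁ + qₖ₋₂ (with p₋₁=1, p₋₂=0, q₋₁=0, q₋₂=1):
  k=0: a=0, p=0, q=1
  k=1: a=3, p=1, q=3
  k=2: a=6, p=6, q=19
  k=3: a=6, p=37, q=117

37/117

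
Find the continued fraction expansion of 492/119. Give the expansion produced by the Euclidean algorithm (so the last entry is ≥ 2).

492 = 4·119 + 16
119 = 7·16 + 7
16 = 2·7 + 2
7 = 3·2 + 1
2 = 2·1 + 0  (stop)
So 492/119 = [4; 7, 2, 3, 2].

[4; 7, 2, 3, 2]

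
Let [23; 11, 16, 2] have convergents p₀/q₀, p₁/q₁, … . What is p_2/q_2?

Using pₖ = aₖpₖ₋₁ + pₖ₋₂, qₖ = aₖqₖ₋₁ + qₖ₋₂ (with p₋₁=1, p₋₂=0, q₋₁=0, q₋₂=1):
  k=0: a=23, p=23, q=1
  k=1: a=11, p=254, q=11
  k=2: a=16, p=4087, q=177

4087/177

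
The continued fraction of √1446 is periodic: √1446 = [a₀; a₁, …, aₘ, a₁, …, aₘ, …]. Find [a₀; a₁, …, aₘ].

[38; 38, 76]

a₀ = ⌊√1446⌋ = 38.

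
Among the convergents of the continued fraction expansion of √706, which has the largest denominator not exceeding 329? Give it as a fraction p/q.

4889/184

√706 = [26; 1, 1, 3, 26, 3, 1, 1, 52, …] (period length 8).
Convergents:
  p_0/q_0 = 26/1
  p_1/q_1 = 27/1
  p_2/q_2 = 53/2
  p_3/q_3 = 186/7
  p_4/q_4 = 4889/184
  p_5/q_5 = 14853/559
q_4 = 184 ≤ 329 < 559 = q_5, so the answer is 4889/184.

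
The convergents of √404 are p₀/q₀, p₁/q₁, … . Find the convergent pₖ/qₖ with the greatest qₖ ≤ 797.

8060/401

√404 = [20; 10, 40, …] (period length 2).
Convergents:
  p_0/q_0 = 20/1
  p_1/q_1 = 201/10
  p_2/q_2 = 8060/401
  p_3/q_3 = 80801/4020
q_2 = 401 ≤ 797 < 4020 = q_3, so the answer is 8060/401.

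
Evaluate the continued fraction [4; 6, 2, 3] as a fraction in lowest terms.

187/45

Using pₖ = aₖpₖ₋₁ + pₖ₋₂ and qₖ = aₖqₖ₋₁ + qₖ₋₂:
  k=0: a=4, p=4, q=1
  k=1: a=6, p=25, q=6
  k=2: a=2, p=54, q=13
  k=3: a=3, p=187, q=45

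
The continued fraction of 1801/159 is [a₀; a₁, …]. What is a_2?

1801 = 11·159 + 52   →  a_0 = 11
159 = 3·52 + 3   →  a_1 = 3
52 = 17·3 + 1   →  a_2 = 17

17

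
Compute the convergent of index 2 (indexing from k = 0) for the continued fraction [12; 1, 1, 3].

25/2

Using pₖ = aₖpₖ₋₁ + pₖ₋₂, qₖ = aₖqₖ₋₁ + qₖ₋₂ (with p₋₁=1, p₋₂=0, q₋₁=0, q₋₂=1):
  k=0: a=12, p=12, q=1
  k=1: a=1, p=13, q=1
  k=2: a=1, p=25, q=2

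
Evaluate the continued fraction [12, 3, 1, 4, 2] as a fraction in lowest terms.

Fold from the inside: start with 2/1.
  4 + 1/2 = 9/2
  1 + 2/9 = 11/9
  3 + 9/11 = 42/11
  12 + 11/42 = 515/42

515/42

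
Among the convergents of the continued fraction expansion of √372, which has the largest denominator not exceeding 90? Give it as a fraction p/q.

√372 = [19; 3, 2, 12, 2, 3, 38, …] (period length 6).
Convergents:
  p_0/q_0 = 19/1
  p_1/q_1 = 58/3
  p_2/q_2 = 135/7
  p_3/q_3 = 1678/87
  p_4/q_4 = 3491/181
q_3 = 87 ≤ 90 < 181 = q_4, so the answer is 1678/87.

1678/87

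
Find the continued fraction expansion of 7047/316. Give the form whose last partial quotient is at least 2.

[22; 3, 3, 15, 2]

7047 = 22*316 + 95
316 = 3*95 + 31
95 = 3*31 + 2
31 = 15*2 + 1
2 = 2*1 + 0  (stop)
So 7047/316 = [22; 3, 3, 15, 2].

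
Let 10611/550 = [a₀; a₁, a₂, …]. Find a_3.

10611 = 19·550 + 161   →  a_0 = 19
550 = 3·161 + 67   →  a_1 = 3
161 = 2·67 + 27   →  a_2 = 2
67 = 2·27 + 13   →  a_3 = 2

2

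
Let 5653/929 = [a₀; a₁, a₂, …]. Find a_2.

1

5653 = 6·929 + 79   →  a_0 = 6
929 = 11·79 + 60   →  a_1 = 11
79 = 1·60 + 19   →  a_2 = 1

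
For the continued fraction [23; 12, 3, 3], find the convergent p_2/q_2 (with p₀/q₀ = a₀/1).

854/37

Using pₖ = aₖpₖ₋₁ + pₖ₋₂, qₖ = aₖqₖ₋₁ + qₖ₋₂ (with p₋₁=1, p₋₂=0, q₋₁=0, q₋₂=1):
  k=0: a=23, p=23, q=1
  k=1: a=12, p=277, q=12
  k=2: a=3, p=854, q=37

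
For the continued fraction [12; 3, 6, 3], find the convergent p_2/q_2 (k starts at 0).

Using pₖ = aₖpₖ₋₁ + pₖ₋₂, qₖ = aₖqₖ₋₁ + qₖ₋₂ (with p₋₁=1, p₋₂=0, q₋₁=0, q₋₂=1):
  k=0: a=12, p=12, q=1
  k=1: a=3, p=37, q=3
  k=2: a=6, p=234, q=19

234/19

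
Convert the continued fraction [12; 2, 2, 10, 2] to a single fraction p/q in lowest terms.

1352/109

Fold from the inside: start with 2/1.
  10 + 1/2 = 21/2
  2 + 2/21 = 44/21
  2 + 21/44 = 109/44
  12 + 44/109 = 1352/109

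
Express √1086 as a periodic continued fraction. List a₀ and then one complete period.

a₀ = ⌊√1086⌋ = 32.

[32; 1, 20, 1, 64]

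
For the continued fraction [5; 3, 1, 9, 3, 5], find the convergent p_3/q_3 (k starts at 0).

205/39

Using pₖ = aₖpₖ₋₁ + pₖ₋₂, qₖ = aₖqₖ₋₁ + qₖ₋₂ (with p₋₁=1, p₋₂=0, q₋₁=0, q₋₂=1):
  k=0: a=5, p=5, q=1
  k=1: a=3, p=16, q=3
  k=2: a=1, p=21, q=4
  k=3: a=9, p=205, q=39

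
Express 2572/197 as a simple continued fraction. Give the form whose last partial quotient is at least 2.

[13; 17, 1, 10]

2572 = 13·197 + 11
197 = 17·11 + 10
11 = 1·10 + 1
10 = 10·1 + 0  (stop)
So 2572/197 = [13; 17, 1, 10].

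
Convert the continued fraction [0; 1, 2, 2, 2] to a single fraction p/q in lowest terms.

12/17

Using pₖ = aₖpₖ₋₁ + pₖ₋₂ and qₖ = aₖqₖ₋₁ + qₖ₋₂:
  k=0: a=0, p=0, q=1
  k=1: a=1, p=1, q=1
  k=2: a=2, p=2, q=3
  k=3: a=2, p=5, q=7
  k=4: a=2, p=12, q=17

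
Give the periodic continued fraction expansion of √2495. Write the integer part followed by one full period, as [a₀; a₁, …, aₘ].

a₀ = ⌊√2495⌋ = 49.
With m₀=0, d₀=1 and mₖ₊₁ = dₖaₖ − mₖ, dₖ₊₁ = (n − mₖ₊₁²)/dₖ, aₖ₊₁ = ⌊(a₀+mₖ₊₁)/dₖ₊₁⌋:
  k=1: m=49, d=94, a=1
  k=2: m=45, d=5, a=18
  k=3: m=45, d=94, a=1
  k=4: m=49, d=1, a=98
d=1 and a=2a₀=98 at k=4, so the next step gives (m, d) = (49, 94) again — its k=1 value — and the period has length 4.

[49; 1, 18, 1, 98]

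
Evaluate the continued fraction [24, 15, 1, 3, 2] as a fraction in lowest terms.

Using pₖ = aₖpₖ₋₁ + pₖ₋₂ and qₖ = aₖqₖ₋₁ + qₖ₋₂:
  k=0: a=24, p=24, q=1
  k=1: a=15, p=361, q=15
  k=2: a=1, p=385, q=16
  k=3: a=3, p=1516, q=63
  k=4: a=2, p=3417, q=142

3417/142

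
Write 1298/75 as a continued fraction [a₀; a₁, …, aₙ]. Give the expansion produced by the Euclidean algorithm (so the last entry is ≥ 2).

1298 = 17*75 + 23
75 = 3*23 + 6
23 = 3*6 + 5
6 = 1*5 + 1
5 = 5*1 + 0  (stop)
So 1298/75 = [17; 3, 3, 1, 5].

[17; 3, 3, 1, 5]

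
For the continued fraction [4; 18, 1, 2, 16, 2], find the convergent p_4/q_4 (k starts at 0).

Using pₖ = aₖpₖ₋₁ + pₖ₋₂, qₖ = aₖqₖ₋₁ + qₖ₋₂ (with p₋₁=1, p₋₂=0, q₋₁=0, q₋₂=1):
  k=0: a=4, p=4, q=1
  k=1: a=18, p=73, q=18
  k=2: a=1, p=77, q=19
  k=3: a=2, p=227, q=56
  k=4: a=16, p=3709, q=915

3709/915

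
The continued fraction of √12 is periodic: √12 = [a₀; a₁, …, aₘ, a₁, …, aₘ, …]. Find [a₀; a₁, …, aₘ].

a₀ = ⌊√12⌋ = 3.
With m₀=0, d₀=1 and mₖ₊₁ = dₖaₖ − mₖ, dₖ₊₁ = (n − mₖ₊₁²)/dₖ, aₖ₊₁ = ⌊(a₀+mₖ₊₁)/dₖ₊₁⌋:
  k=1: m=3, d=3, a=2
  k=2: m=3, d=1, a=6
d=1 and a=2a₀=6 at k=2, so the next step gives (m, d) = (3, 3) again — its k=1 value — and the period has length 2.

[3; 2, 6]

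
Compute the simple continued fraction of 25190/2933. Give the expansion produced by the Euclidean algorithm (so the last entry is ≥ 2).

[8; 1, 1, 2, 3, 14, 12]

25190 = 8·2933 + 1726
2933 = 1·1726 + 1207
1726 = 1·1207 + 519
1207 = 2·519 + 169
519 = 3·169 + 12
169 = 14·12 + 1
12 = 12·1 + 0  (stop)
So 25190/2933 = [8; 1, 1, 2, 3, 14, 12].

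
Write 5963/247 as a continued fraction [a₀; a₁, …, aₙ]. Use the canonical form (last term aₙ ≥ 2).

[24; 7, 17, 2]

5963 = 24×247 + 35
247 = 7×35 + 2
35 = 17×2 + 1
2 = 2×1 + 0  (stop)
So 5963/247 = [24; 7, 17, 2].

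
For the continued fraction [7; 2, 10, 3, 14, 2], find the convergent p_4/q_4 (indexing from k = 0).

Using pₖ = aₖpₖ₋₁ + pₖ₋₂, qₖ = aₖqₖ₋₁ + qₖ₋₂ (with p₋₁=1, p₋₂=0, q₋₁=0, q₋₂=1):
  k=0: a=7, p=7, q=1
  k=1: a=2, p=15, q=2
  k=2: a=10, p=157, q=21
  k=3: a=3, p=486, q=65
  k=4: a=14, p=6961, q=931

6961/931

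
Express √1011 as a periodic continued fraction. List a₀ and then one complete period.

a₀ = ⌊√1011⌋ = 31.
With m₀=0, d₀=1 and mₖ₊₁ = dₖaₖ − mₖ, dₖ₊₁ = (n − mₖ₊₁²)/dₖ, aₖ₊₁ = ⌊(a₀+mₖ₊₁)/dₖ₊₁⌋:
  k=1: m=31, d=50, a=1
  k=2: m=19, d=13, a=3
  k=3: m=20, d=47, a=1
  k=4: m=27, d=6, a=9
  k=5: m=27, d=47, a=1
  k=6: m=20, d=13, a=3
  k=7: m=19, d=50, a=1
  k=8: m=31, d=1, a=62
d=1 and a=2a₀=62 at k=8, so the next step gives (m, d) = (31, 50) again — its k=1 value — and the period has length 8.

[31; 1, 3, 1, 9, 1, 3, 1, 62]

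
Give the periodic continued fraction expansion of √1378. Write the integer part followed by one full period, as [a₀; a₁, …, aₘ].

[37; 8, 4, 4, 8, 74]

a₀ = ⌊√1378⌋ = 37.
With m₀=0, d₀=1 and mₖ₊₁ = dₖaₖ − mₖ, dₖ₊₁ = (n − mₖ₊₁²)/dₖ, aₖ₊₁ = ⌊(a₀+mₖ₊₁)/dₖ₊₁⌋:
  k=1: m=37, d=9, a=8
  k=2: m=35, d=17, a=4
  k=3: m=33, d=17, a=4
  k=4: m=35, d=9, a=8
  k=5: m=37, d=1, a=74
d=1 and a=2a₀=74 at k=5, so the next step gives (m, d) = (37, 9) again — its k=1 value — and the period has length 5.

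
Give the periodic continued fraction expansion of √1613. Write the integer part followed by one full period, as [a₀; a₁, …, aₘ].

[40; 6, 6, 80]

a₀ = ⌊√1613⌋ = 40.
With m₀=0, d₀=1 and mₖ₊₁ = dₖaₖ − mₖ, dₖ₊₁ = (n − mₖ₊₁²)/dₖ, aₖ₊₁ = ⌊(a₀+mₖ₊₁)/dₖ₊₁⌋:
  k=1: m=40, d=13, a=6
  k=2: m=38, d=13, a=6
  k=3: m=40, d=1, a=80
d=1 and a=2a₀=80 at k=3, so the next step gives (m, d) = (40, 13) again — its k=1 value — and the period has length 3.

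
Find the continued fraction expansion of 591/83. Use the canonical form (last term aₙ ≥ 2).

[7; 8, 3, 3]

591 = 7×83 + 10
83 = 8×10 + 3
10 = 3×3 + 1
3 = 3×1 + 0  (stop)
So 591/83 = [7; 8, 3, 3].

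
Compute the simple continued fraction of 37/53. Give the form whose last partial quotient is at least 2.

37 = 0×53 + 37
53 = 1×37 + 16
37 = 2×16 + 5
16 = 3×5 + 1
5 = 5×1 + 0  (stop)
So 37/53 = [0; 1, 2, 3, 5].

[0; 1, 2, 3, 5]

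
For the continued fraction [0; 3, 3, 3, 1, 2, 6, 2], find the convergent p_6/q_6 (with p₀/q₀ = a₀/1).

229/757

Using pₖ = aₖpₖ₋₁ + pₖ₋₂, qₖ = aₖqₖ₋₁ + qₖ₋₂ (with p₋₁=1, p₋₂=0, q₋₁=0, q₋₂=1):
  k=0: a=0, p=0, q=1
  k=1: a=3, p=1, q=3
  k=2: a=3, p=3, q=10
  k=3: a=3, p=10, q=33
  k=4: a=1, p=13, q=43
  k=5: a=2, p=36, q=119
  k=6: a=6, p=229, q=757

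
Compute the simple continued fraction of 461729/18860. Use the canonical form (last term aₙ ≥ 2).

461729 = 24·18860 + 9089
18860 = 2·9089 + 682
9089 = 13·682 + 223
682 = 3·223 + 13
223 = 17·13 + 2
13 = 6·2 + 1
2 = 2·1 + 0  (stop)
So 461729/18860 = [24; 2, 13, 3, 17, 6, 2].

[24; 2, 13, 3, 17, 6, 2]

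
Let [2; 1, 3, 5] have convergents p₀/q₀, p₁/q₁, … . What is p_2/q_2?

11/4

Using pₖ = aₖpₖ₋₁ + pₖ₋₂, qₖ = aₖqₖ₋₁ + qₖ₋₂ (with p₋₁=1, p₋₂=0, q₋₁=0, q₋₂=1):
  k=0: a=2, p=2, q=1
  k=1: a=1, p=3, q=1
  k=2: a=3, p=11, q=4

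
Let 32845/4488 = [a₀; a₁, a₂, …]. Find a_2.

7

32845 = 7·4488 + 1429   →  a_0 = 7
4488 = 3·1429 + 201   →  a_1 = 3
1429 = 7·201 + 22   →  a_2 = 7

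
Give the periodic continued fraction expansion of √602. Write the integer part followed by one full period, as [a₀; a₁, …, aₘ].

[24; 1, 1, 6, 1, 1, 48]

a₀ = ⌊√602⌋ = 24.
With m₀=0, d₀=1 and mₖ₊₁ = dₖaₖ − mₖ, dₖ₊₁ = (n − mₖ₊₁²)/dₖ, aₖ₊₁ = ⌊(a₀+mₖ₊₁)/dₖ₊₁⌋:
  k=1: m=24, d=26, a=1
  k=2: m=2, d=23, a=1
  k=3: m=21, d=7, a=6
  k=4: m=21, d=23, a=1
  k=5: m=2, d=26, a=1
  k=6: m=24, d=1, a=48
d=1 and a=2a₀=48 at k=6, so the next step gives (m, d) = (24, 26) again — its k=1 value — and the period has length 6.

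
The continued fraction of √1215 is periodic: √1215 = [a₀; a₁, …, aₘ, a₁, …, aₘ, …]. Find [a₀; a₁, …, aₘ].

[34; 1, 5, 1, 68]

a₀ = ⌊√1215⌋ = 34.
With m₀=0, d₀=1 and mₖ₊₁ = dₖaₖ − mₖ, dₖ₊₁ = (n − mₖ₊₁²)/dₖ, aₖ₊₁ = ⌊(a₀+mₖ₊₁)/dₖ₊₁⌋:
  k=1: m=34, d=59, a=1
  k=2: m=25, d=10, a=5
  k=3: m=25, d=59, a=1
  k=4: m=34, d=1, a=68
d=1 and a=2a₀=68 at k=4, so the next step gives (m, d) = (34, 59) again — its k=1 value — and the period has length 4.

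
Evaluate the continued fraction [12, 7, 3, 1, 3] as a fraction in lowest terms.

1323/109

Using pₖ = aₖpₖ₋₁ + pₖ₋₂ and qₖ = aₖqₖ₋₁ + qₖ₋₂:
  k=0: a=12, p=12, q=1
  k=1: a=7, p=85, q=7
  k=2: a=3, p=267, q=22
  k=3: a=1, p=352, q=29
  k=4: a=3, p=1323, q=109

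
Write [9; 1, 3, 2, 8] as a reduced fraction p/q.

Using pₖ = aₖpₖ₋₁ + pₖ₋₂ and qₖ = aₖqₖ₋₁ + qₖ₋₂:
  k=0: a=9, p=9, q=1
  k=1: a=1, p=10, q=1
  k=2: a=3, p=39, q=4
  k=3: a=2, p=88, q=9
  k=4: a=8, p=743, q=76

743/76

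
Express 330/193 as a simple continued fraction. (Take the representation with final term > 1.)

330 = 1*193 + 137
193 = 1*137 + 56
137 = 2*56 + 25
56 = 2*25 + 6
25 = 4*6 + 1
6 = 6*1 + 0  (stop)
So 330/193 = [1; 1, 2, 2, 4, 6].

[1; 1, 2, 2, 4, 6]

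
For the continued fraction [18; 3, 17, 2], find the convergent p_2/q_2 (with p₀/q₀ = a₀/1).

Using pₖ = aₖpₖ₋₁ + pₖ₋₂, qₖ = aₖqₖ₋₁ + qₖ₋₂ (with p₋₁=1, p₋₂=0, q₋₁=0, q₋₂=1):
  k=0: a=18, p=18, q=1
  k=1: a=3, p=55, q=3
  k=2: a=17, p=953, q=52

953/52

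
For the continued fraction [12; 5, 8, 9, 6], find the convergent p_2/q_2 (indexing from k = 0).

500/41

Using pₖ = aₖpₖ₋₁ + pₖ₋₂, qₖ = aₖqₖ₋₁ + qₖ₋₂ (with p₋₁=1, p₋₂=0, q₋₁=0, q₋₂=1):
  k=0: a=12, p=12, q=1
  k=1: a=5, p=61, q=5
  k=2: a=8, p=500, q=41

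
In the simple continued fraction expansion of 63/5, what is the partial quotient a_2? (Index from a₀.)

63 = 12·5 + 3   →  a_0 = 12
5 = 1·3 + 2   →  a_1 = 1
3 = 1·2 + 1   →  a_2 = 1

1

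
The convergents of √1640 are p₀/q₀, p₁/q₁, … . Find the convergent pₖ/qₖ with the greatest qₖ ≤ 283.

√1640 = [40; 2, 80, …] (period length 2).
Convergents:
  p_0/q_0 = 40/1
  p_1/q_1 = 81/2
  p_2/q_2 = 6520/161
  p_3/q_3 = 13121/324
q_2 = 161 ≤ 283 < 324 = q_3, so the answer is 6520/161.

6520/161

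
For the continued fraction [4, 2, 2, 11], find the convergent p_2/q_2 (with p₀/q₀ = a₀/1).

Using pₖ = aₖpₖ₋₁ + pₖ₋₂, qₖ = aₖqₖ₋₁ + qₖ₋₂ (with p₋₁=1, p₋₂=0, q₋₁=0, q₋₂=1):
  k=0: a=4, p=4, q=1
  k=1: a=2, p=9, q=2
  k=2: a=2, p=22, q=5

22/5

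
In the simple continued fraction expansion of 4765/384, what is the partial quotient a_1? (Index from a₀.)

4765 = 12·384 + 157   →  a_0 = 12
384 = 2·157 + 70   →  a_1 = 2

2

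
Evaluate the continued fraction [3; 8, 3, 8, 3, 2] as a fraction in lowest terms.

4699/1506

Fold from the inside: start with 2/1.
  3 + 1/2 = 7/2
  8 + 2/7 = 58/7
  3 + 7/58 = 181/58
  8 + 58/181 = 1506/181
  3 + 181/1506 = 4699/1506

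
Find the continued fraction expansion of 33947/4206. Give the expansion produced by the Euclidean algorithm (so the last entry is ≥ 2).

33947 = 8·4206 + 299
4206 = 14·299 + 20
299 = 14·20 + 19
20 = 1·19 + 1
19 = 19·1 + 0  (stop)
So 33947/4206 = [8; 14, 14, 1, 19].

[8; 14, 14, 1, 19]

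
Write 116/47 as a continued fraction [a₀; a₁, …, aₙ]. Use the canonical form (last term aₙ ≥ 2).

116 = 2·47 + 22
47 = 2·22 + 3
22 = 7·3 + 1
3 = 3·1 + 0  (stop)
So 116/47 = [2; 2, 7, 3].

[2; 2, 7, 3]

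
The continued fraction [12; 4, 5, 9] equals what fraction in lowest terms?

Using pₖ = aₖpₖ₋₁ + pₖ₋₂ and qₖ = aₖqₖ₋₁ + qₖ₋₂:
  k=0: a=12, p=12, q=1
  k=1: a=4, p=49, q=4
  k=2: a=5, p=257, q=21
  k=3: a=9, p=2362, q=193

2362/193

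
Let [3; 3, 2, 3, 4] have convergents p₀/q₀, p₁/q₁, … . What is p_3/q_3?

79/24

Using pₖ = aₖpₖ₋₁ + pₖ₋₂, qₖ = aₖqₖ₋₁ + qₖ₋₂ (with p₋₁=1, p₋₂=0, q₋₁=0, q₋₂=1):
  k=0: a=3, p=3, q=1
  k=1: a=3, p=10, q=3
  k=2: a=2, p=23, q=7
  k=3: a=3, p=79, q=24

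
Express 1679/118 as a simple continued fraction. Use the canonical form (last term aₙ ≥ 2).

1679 = 14*118 + 27
118 = 4*27 + 10
27 = 2*10 + 7
10 = 1*7 + 3
7 = 2*3 + 1
3 = 3*1 + 0  (stop)
So 1679/118 = [14; 4, 2, 1, 2, 3].

[14; 4, 2, 1, 2, 3]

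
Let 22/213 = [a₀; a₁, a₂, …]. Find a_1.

22 = 0·213 + 22   →  a_0 = 0
213 = 9·22 + 15   →  a_1 = 9

9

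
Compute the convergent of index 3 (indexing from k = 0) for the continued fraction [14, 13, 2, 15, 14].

Using pₖ = aₖpₖ₋₁ + pₖ₋₂, qₖ = aₖqₖ₋₁ + qₖ₋₂ (with p₋₁=1, p₋₂=0, q₋₁=0, q₋₂=1):
  k=0: a=14, p=14, q=1
  k=1: a=13, p=183, q=13
  k=2: a=2, p=380, q=27
  k=3: a=15, p=5883, q=418

5883/418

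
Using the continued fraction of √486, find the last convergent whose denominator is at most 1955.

21362/969

√486 = [22; 22, 44, …] (period length 2).
Convergents:
  p_0/q_0 = 22/1
  p_1/q_1 = 485/22
  p_2/q_2 = 21362/969
  p_3/q_3 = 470449/21340
q_2 = 969 ≤ 1955 < 21340 = q_3, so the answer is 21362/969.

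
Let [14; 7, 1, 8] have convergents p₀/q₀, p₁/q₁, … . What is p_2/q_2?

113/8

Using pₖ = aₖpₖ₋₁ + pₖ₋₂, qₖ = aₖqₖ₋₁ + qₖ₋₂ (with p₋₁=1, p₋₂=0, q₋₁=0, q₋₂=1):
  k=0: a=14, p=14, q=1
  k=1: a=7, p=99, q=7
  k=2: a=1, p=113, q=8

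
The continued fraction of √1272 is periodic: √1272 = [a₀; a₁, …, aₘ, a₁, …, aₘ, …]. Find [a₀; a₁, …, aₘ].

a₀ = ⌊√1272⌋ = 35.
With m₀=0, d₀=1 and mₖ₊₁ = dₖaₖ − mₖ, dₖ₊₁ = (n − mₖ₊₁²)/dₖ, aₖ₊₁ = ⌊(a₀+mₖ₊₁)/dₖ₊₁⌋:
  k=1: m=35, d=47, a=1
  k=2: m=12, d=24, a=1
  k=3: m=12, d=47, a=1
  k=4: m=35, d=1, a=70
d=1 and a=2a₀=70 at k=4, so the next step gives (m, d) = (35, 47) again — its k=1 value — and the period has length 4.

[35; 1, 1, 1, 70]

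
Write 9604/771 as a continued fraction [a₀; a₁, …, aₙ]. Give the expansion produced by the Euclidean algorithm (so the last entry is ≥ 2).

[12; 2, 5, 3, 1, 16]

9604 = 12·771 + 352
771 = 2·352 + 67
352 = 5·67 + 17
67 = 3·17 + 16
17 = 1·16 + 1
16 = 16·1 + 0  (stop)
So 9604/771 = [12; 2, 5, 3, 1, 16].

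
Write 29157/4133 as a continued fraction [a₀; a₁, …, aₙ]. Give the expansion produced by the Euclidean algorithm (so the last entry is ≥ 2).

29157 = 7×4133 + 226
4133 = 18×226 + 65
226 = 3×65 + 31
65 = 2×31 + 3
31 = 10×3 + 1
3 = 3×1 + 0  (stop)
So 29157/4133 = [7; 18, 3, 2, 10, 3].

[7; 18, 3, 2, 10, 3]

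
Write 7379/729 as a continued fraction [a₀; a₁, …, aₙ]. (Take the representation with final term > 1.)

7379 = 10·729 + 89
729 = 8·89 + 17
89 = 5·17 + 4
17 = 4·4 + 1
4 = 4·1 + 0  (stop)
So 7379/729 = [10; 8, 5, 4, 4].

[10; 8, 5, 4, 4]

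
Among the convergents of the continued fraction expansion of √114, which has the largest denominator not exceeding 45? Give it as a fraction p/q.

331/31

√114 = [10; 1, 2, 10, 2, 1, 20, …] (period length 6).
Convergents:
  p_0/q_0 = 10/1
  p_1/q_1 = 11/1
  p_2/q_2 = 32/3
  p_3/q_3 = 331/31
  p_4/q_4 = 694/65
q_3 = 31 ≤ 45 < 65 = q_4, so the answer is 331/31.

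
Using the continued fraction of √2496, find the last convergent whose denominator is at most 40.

√2496 = [49; 1, 23, 1, 98, …] (period length 4).
Convergents:
  p_0/q_0 = 49/1
  p_1/q_1 = 50/1
  p_2/q_2 = 1199/24
  p_3/q_3 = 1249/25
  p_4/q_4 = 123601/2474
q_3 = 25 ≤ 40 < 2474 = q_4, so the answer is 1249/25.

1249/25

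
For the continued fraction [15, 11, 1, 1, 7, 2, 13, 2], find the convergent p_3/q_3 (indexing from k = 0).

Using pₖ = aₖpₖ₋₁ + pₖ₋₂, qₖ = aₖqₖ₋₁ + qₖ₋₂ (with p₋₁=1, p₋₂=0, q₋₁=0, q₋₂=1):
  k=0: a=15, p=15, q=1
  k=1: a=11, p=166, q=11
  k=2: a=1, p=181, q=12
  k=3: a=1, p=347, q=23

347/23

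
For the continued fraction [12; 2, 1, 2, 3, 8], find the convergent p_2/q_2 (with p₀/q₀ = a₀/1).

Using pₖ = aₖpₖ₋₁ + pₖ₋₂, qₖ = aₖqₖ₋₁ + qₖ₋₂ (with p₋₁=1, p₋₂=0, q₋₁=0, q₋₂=1):
  k=0: a=12, p=12, q=1
  k=1: a=2, p=25, q=2
  k=2: a=1, p=37, q=3

37/3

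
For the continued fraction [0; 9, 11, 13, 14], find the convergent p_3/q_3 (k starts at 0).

Using pₖ = aₖpₖ₋₁ + pₖ₋₂, qₖ = aₖqₖ₋₁ + qₖ₋₂ (with p₋₁=1, p₋₂=0, q₋₁=0, q₋₂=1):
  k=0: a=0, p=0, q=1
  k=1: a=9, p=1, q=9
  k=2: a=11, p=11, q=100
  k=3: a=13, p=144, q=1309

144/1309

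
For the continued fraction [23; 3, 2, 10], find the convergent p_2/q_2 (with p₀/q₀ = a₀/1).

163/7

Using pₖ = aₖpₖ₋₁ + pₖ₋₂, qₖ = aₖqₖ₋₁ + qₖ₋₂ (with p₋₁=1, p₋₂=0, q₋₁=0, q₋₂=1):
  k=0: a=23, p=23, q=1
  k=1: a=3, p=70, q=3
  k=2: a=2, p=163, q=7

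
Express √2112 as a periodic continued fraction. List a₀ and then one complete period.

a₀ = ⌊√2112⌋ = 45.
With m₀=0, d₀=1 and mₖ₊₁ = dₖaₖ − mₖ, dₖ₊₁ = (n − mₖ₊₁²)/dₖ, aₖ₊₁ = ⌊(a₀+mₖ₊₁)/dₖ₊₁⌋:
  k=1: m=45, d=87, a=1
  k=2: m=42, d=4, a=21
  k=3: m=42, d=87, a=1
  k=4: m=45, d=1, a=90
d=1 and a=2a₀=90 at k=4, so the next step gives (m, d) = (45, 87) again — its k=1 value — and the period has length 4.

[45; 1, 21, 1, 90]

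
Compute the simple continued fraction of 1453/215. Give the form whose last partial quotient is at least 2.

[6; 1, 3, 7, 2, 3]

1453 = 6×215 + 163
215 = 1×163 + 52
163 = 3×52 + 7
52 = 7×7 + 3
7 = 2×3 + 1
3 = 3×1 + 0  (stop)
So 1453/215 = [6; 1, 3, 7, 2, 3].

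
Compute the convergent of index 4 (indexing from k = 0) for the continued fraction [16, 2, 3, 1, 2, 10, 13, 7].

Using pₖ = aₖpₖ₋₁ + pₖ₋₂, qₖ = aₖqₖ₋₁ + qₖ₋₂ (with p₋₁=1, p₋₂=0, q₋₁=0, q₋₂=1):
  k=0: a=16, p=16, q=1
  k=1: a=2, p=33, q=2
  k=2: a=3, p=115, q=7
  k=3: a=1, p=148, q=9
  k=4: a=2, p=411, q=25

411/25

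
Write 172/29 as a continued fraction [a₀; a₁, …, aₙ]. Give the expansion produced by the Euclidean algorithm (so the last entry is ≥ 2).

172 = 5·29 + 27
29 = 1·27 + 2
27 = 13·2 + 1
2 = 2·1 + 0  (stop)
So 172/29 = [5; 1, 13, 2].

[5; 1, 13, 2]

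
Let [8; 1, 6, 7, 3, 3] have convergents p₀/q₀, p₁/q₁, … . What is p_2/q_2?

62/7

Using pₖ = aₖpₖ₋₁ + pₖ₋₂, qₖ = aₖqₖ₋₁ + qₖ₋₂ (with p₋₁=1, p₋₂=0, q₋₁=0, q₋₂=1):
  k=0: a=8, p=8, q=1
  k=1: a=1, p=9, q=1
  k=2: a=6, p=62, q=7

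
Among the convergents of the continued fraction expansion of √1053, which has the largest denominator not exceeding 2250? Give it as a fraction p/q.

41828/1289

√1053 = [32; 2, 4, 2, 64, …] (period length 4).
Convergents:
  p_0/q_0 = 32/1
  p_1/q_1 = 65/2
  p_2/q_2 = 292/9
  p_3/q_3 = 649/20
  p_4/q_4 = 41828/1289
  p_5/q_5 = 84305/2598
q_4 = 1289 ≤ 2250 < 2598 = q_5, so the answer is 41828/1289.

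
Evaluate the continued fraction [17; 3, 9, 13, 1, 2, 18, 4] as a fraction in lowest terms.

1490361/86041

Using pₖ = aₖpₖ₋₁ + pₖ₋₂ and qₖ = aₖqₖ₋₁ + qₖ₋₂:
  k=0: a=17, p=17, q=1
  k=1: a=3, p=52, q=3
  k=2: a=9, p=485, q=28
  k=3: a=13, p=6357, q=367
  k=4: a=1, p=6842, q=395
  k=5: a=2, p=20041, q=1157
  k=6: a=18, p=367580, q=21221
  k=7: a=4, p=1490361, q=86041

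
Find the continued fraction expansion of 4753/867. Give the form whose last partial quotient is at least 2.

4753 = 5×867 + 418
867 = 2×418 + 31
418 = 13×31 + 15
31 = 2×15 + 1
15 = 15×1 + 0  (stop)
So 4753/867 = [5; 2, 13, 2, 15].

[5; 2, 13, 2, 15]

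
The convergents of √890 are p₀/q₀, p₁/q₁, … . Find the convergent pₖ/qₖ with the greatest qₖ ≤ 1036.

√890 = [29; 1, 4, 1, 58, …] (period length 4).
Convergents:
  p_0/q_0 = 29/1
  p_1/q_1 = 30/1
  p_2/q_2 = 149/5
  p_3/q_3 = 179/6
  p_4/q_4 = 10531/353
  p_5/q_5 = 10710/359
  p_6/q_6 = 53371/1789
q_5 = 359 ≤ 1036 < 1789 = q_6, so the answer is 10710/359.

10710/359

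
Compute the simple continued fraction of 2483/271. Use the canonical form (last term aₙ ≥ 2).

[9; 6, 6, 3, 2]

2483 = 9*271 + 44
271 = 6*44 + 7
44 = 6*7 + 2
7 = 3*2 + 1
2 = 2*1 + 0  (stop)
So 2483/271 = [9; 6, 6, 3, 2].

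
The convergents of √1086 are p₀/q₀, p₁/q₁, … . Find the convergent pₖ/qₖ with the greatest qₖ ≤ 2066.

47817/1451

√1086 = [32; 1, 20, 1, 64, …] (period length 4).
Convergents:
  p_0/q_0 = 32/1
  p_1/q_1 = 33/1
  p_2/q_2 = 692/21
  p_3/q_3 = 725/22
  p_4/q_4 = 47092/1429
  p_5/q_5 = 47817/1451
  p_6/q_6 = 1003432/30449
q_5 = 1451 ≤ 2066 < 30449 = q_6, so the answer is 47817/1451.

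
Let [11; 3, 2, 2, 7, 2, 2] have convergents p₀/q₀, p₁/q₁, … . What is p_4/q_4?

Using pₖ = aₖpₖ₋₁ + pₖ₋₂, qₖ = aₖqₖ₋₁ + qₖ₋₂ (with p₋₁=1, p₋₂=0, q₋₁=0, q₋₂=1):
  k=0: a=11, p=11, q=1
  k=1: a=3, p=34, q=3
  k=2: a=2, p=79, q=7
  k=3: a=2, p=192, q=17
  k=4: a=7, p=1423, q=126

1423/126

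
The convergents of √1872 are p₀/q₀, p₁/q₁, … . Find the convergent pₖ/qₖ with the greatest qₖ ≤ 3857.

√1872 = [43; 3, 1, 3, 86, …] (period length 4).
Convergents:
  p_0/q_0 = 43/1
  p_1/q_1 = 130/3
  p_2/q_2 = 173/4
  p_3/q_3 = 649/15
  p_4/q_4 = 55987/1294
  p_5/q_5 = 168610/3897
q_4 = 1294 ≤ 3857 < 3897 = q_5, so the answer is 55987/1294.

55987/1294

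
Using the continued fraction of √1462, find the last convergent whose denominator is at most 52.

650/17

√1462 = [38; 4, 4, 4, 76, …] (period length 4).
Convergents:
  p_0/q_0 = 38/1
  p_1/q_1 = 153/4
  p_2/q_2 = 650/17
  p_3/q_3 = 2753/72
q_2 = 17 ≤ 52 < 72 = q_3, so the answer is 650/17.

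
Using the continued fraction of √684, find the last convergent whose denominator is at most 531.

8866/339

√684 = [26; 6, 1, 1, 12, 1, 1, 6, 52, …] (period length 8).
Convergents:
  p_0/q_0 = 26/1
  p_1/q_1 = 157/6
  p_2/q_2 = 183/7
  p_3/q_3 = 340/13
  p_4/q_4 = 4263/163
  p_5/q_5 = 4603/176
  p_6/q_6 = 8866/339
  p_7/q_7 = 57799/2210
q_6 = 339 ≤ 531 < 2210 = q_7, so the answer is 8866/339.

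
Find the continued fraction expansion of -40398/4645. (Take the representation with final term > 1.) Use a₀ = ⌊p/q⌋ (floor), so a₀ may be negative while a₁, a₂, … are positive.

[-9; 3, 3, 3, 7, 9, 2]

-40398 = -9*4645 + 1407
4645 = 3*1407 + 424
1407 = 3*424 + 135
424 = 3*135 + 19
135 = 7*19 + 2
19 = 9*2 + 1
2 = 2*1 + 0  (stop)
So -40398/4645 = [-9; 3, 3, 3, 7, 9, 2].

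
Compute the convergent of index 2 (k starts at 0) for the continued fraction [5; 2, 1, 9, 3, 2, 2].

Using pₖ = aₖpₖ₋₁ + pₖ₋₂, qₖ = aₖqₖ₋₁ + qₖ₋₂ (with p₋₁=1, p₋₂=0, q₋₁=0, q₋₂=1):
  k=0: a=5, p=5, q=1
  k=1: a=2, p=11, q=2
  k=2: a=1, p=16, q=3

16/3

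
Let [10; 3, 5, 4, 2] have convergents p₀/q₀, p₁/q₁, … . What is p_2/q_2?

Using pₖ = aₖpₖ₋₁ + pₖ₋₂, qₖ = aₖqₖ₋₁ + qₖ₋₂ (with p₋₁=1, p₋₂=0, q₋₁=0, q₋₂=1):
  k=0: a=10, p=10, q=1
  k=1: a=3, p=31, q=3
  k=2: a=5, p=165, q=16

165/16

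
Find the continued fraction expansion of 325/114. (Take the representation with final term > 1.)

[2; 1, 5, 1, 2, 2, 2]

325 = 2*114 + 97
114 = 1*97 + 17
97 = 5*17 + 12
17 = 1*12 + 5
12 = 2*5 + 2
5 = 2*2 + 1
2 = 2*1 + 0  (stop)
So 325/114 = [2; 1, 5, 1, 2, 2, 2].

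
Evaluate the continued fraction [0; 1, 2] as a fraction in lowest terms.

Fold from the inside: start with 2/1.
  1 + 1/2 = 3/2
  0 + 2/3 = 2/3

2/3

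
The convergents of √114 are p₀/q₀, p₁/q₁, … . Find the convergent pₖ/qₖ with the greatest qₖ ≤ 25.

√114 = [10; 1, 2, 10, 2, 1, 20, …] (period length 6).
Convergents:
  p_0/q_0 = 10/1
  p_1/q_1 = 11/1
  p_2/q_2 = 32/3
  p_3/q_3 = 331/31
q_2 = 3 ≤ 25 < 31 = q_3, so the answer is 32/3.

32/3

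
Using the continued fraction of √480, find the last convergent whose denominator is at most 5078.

√480 = [21; 1, 9, 1, 42, …] (period length 4).
Convergents:
  p_0/q_0 = 21/1
  p_1/q_1 = 22/1
  p_2/q_2 = 219/10
  p_3/q_3 = 241/11
  p_4/q_4 = 10341/472
  p_5/q_5 = 10582/483
  p_6/q_6 = 105579/4819
  p_7/q_7 = 116161/5302
q_6 = 4819 ≤ 5078 < 5302 = q_7, so the answer is 105579/4819.

105579/4819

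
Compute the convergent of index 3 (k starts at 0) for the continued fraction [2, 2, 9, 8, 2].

381/154

Using pₖ = aₖpₖ₋₁ + pₖ₋₂, qₖ = aₖqₖ₋₁ + qₖ₋₂ (with p₋₁=1, p₋₂=0, q₋₁=0, q₋₂=1):
  k=0: a=2, p=2, q=1
  k=1: a=2, p=5, q=2
  k=2: a=9, p=47, q=19
  k=3: a=8, p=381, q=154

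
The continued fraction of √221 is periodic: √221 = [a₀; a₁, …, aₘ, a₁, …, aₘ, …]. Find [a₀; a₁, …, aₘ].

[14; 1, 6, 2, 6, 1, 28]

a₀ = ⌊√221⌋ = 14.
With m₀=0, d₀=1 and mₖ₊₁ = dₖaₖ − mₖ, dₖ₊₁ = (n − mₖ₊₁²)/dₖ, aₖ₊₁ = ⌊(a₀+mₖ₊₁)/dₖ₊₁⌋:
  k=1: m=14, d=25, a=1
  k=2: m=11, d=4, a=6
  k=3: m=13, d=13, a=2
  k=4: m=13, d=4, a=6
  k=5: m=11, d=25, a=1
  k=6: m=14, d=1, a=28
d=1 and a=2a₀=28 at k=6, so the next step gives (m, d) = (14, 25) again — its k=1 value — and the period has length 6.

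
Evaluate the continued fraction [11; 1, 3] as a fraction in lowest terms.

Fold from the inside: start with 3/1.
  1 + 1/3 = 4/3
  11 + 3/4 = 47/4

47/4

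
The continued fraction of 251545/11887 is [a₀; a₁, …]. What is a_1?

6

251545 = 21·11887 + 1918   →  a_0 = 21
11887 = 6·1918 + 379   →  a_1 = 6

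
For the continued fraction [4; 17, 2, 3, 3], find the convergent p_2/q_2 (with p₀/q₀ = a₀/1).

Using pₖ = aₖpₖ₋₁ + pₖ₋₂, qₖ = aₖqₖ₋₁ + qₖ₋₂ (with p₋₁=1, p₋₂=0, q₋₁=0, q₋₂=1):
  k=0: a=4, p=4, q=1
  k=1: a=17, p=69, q=17
  k=2: a=2, p=142, q=35

142/35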